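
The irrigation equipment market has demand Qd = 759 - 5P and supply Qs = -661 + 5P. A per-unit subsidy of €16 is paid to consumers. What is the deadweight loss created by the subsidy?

Deadweight loss = €320

Pre-subsidy: 759 - 5P = -661 + 5P gives P* = 142, Q* = 49.
With the rebate, buyers effectively pay Pb = Ps − 16, where Ps is the price sellers receive.
Demand in terms of Ps becomes Qd = 759 − 5(Ps − 16) = 839 - 5Ps. Setting this equal to supply: 839 - 5Ps = -661 + 5Ps, so Ps = 150.
Buyers pay Pb = 150 − 16 = 134; Q' = -661 + 5·150 = 89.
The subsidy expands output by 89 − 49 = 40 past the efficient level; on those units the gap between marginal cost and willingness to pay runs from 0 up to 16.
DWL = ½ × 16 × 40 = 320.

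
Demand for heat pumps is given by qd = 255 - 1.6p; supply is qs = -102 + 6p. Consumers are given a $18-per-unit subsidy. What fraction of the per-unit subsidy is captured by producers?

Producer share = 4/19

Pre-subsidy: 255 - 1.6p = -102 + 6p gives p* = 1785/38, q* = 3417/19.
With the rebate, buyers effectively pay pb = ps − 18, where ps is the price sellers receive.
Demand in terms of ps becomes qd = 255 − 1.6(ps − 18) = 283.8 - 1.6ps. Setting this equal to supply: 283.8 - 1.6ps = -102 + 6ps, so ps = 1929/38.
Buyers pay pb = 1929/38 − 18 = 1245/38; q' = -102 + 6·(1929/38) = 3849/19.
Buyers' price falls by p* − pb = 1785/38 − 1245/38 = 270/19; sellers' price rises by ps − p* = 1929/38 − 1785/38 = 72/19.
So producers capture (72/19)/18 = 4/19 of each unit of subsidy.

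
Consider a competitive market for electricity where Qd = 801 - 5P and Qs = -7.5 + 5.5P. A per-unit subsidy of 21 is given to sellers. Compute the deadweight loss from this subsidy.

Pre-subsidy: 801 - 5P = -7.5 + 5.5P gives P* = 77, Q* = 416.
With the subsidy, sellers receive Ps = Pb + 21 for each unit, where Pb is the price buyers pay.
Supply in terms of Pb becomes Qs = -7.5 + 5.5(Pb + 21) = 108 + 5.5Pb. Setting this equal to demand: 801 - 5Pb = 108 + 5.5Pb, so Pb = 66.
Sellers receive Ps = 66 + 21 = 87; Q' = 801 − 5·66 = 471.
The subsidy expands output by 471 − 416 = 55 past the efficient level; on those units the gap between marginal cost and willingness to pay runs from 0 up to 21.
DWL = ½ × 21 × 55 = 577.5.

Deadweight loss = 577.5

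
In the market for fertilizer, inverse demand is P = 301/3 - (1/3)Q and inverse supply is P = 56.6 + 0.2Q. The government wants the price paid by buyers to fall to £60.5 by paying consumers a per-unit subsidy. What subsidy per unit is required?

At a buyer price of 60.5, quantity demanded is 301 − 3·60.5 = 119.5.
Sellers supply 119.5 only when they receive Ps = 56.6 + 0.2·119.5 = 80.5.
s = Ps − Pb = 80.5 − 60.5 = 20.

Required subsidy s = £20 per unit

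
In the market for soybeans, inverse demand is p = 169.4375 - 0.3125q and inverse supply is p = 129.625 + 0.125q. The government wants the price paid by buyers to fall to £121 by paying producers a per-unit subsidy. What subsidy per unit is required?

Required subsidy s = £28 per unit

At a buyer price of 121, quantity demanded is 542.2 − 3.2·121 = 155.
Sellers supply 155 only when they receive ps = 129.625 + 0.125·155 = 149.
s = ps − pb = 149 − 121 = 28.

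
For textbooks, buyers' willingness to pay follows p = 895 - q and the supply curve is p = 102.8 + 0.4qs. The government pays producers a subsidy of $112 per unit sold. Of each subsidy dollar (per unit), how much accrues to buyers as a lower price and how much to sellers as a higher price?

Pre-subsidy: 895 - q = 102.8 + 0.4q gives q* = 3961/7 and p* = 2304/7.
With the subsidy, sellers receive ps = pb + 112 for each unit, where pb is the price buyers pay.
On the curves, pb = 895 - q and ps = 102.8 + 0.4q; the wedge ps − pb = 112 gives 102.8 + 0.4q − (895 - q) = 112, so q' = 4521/7.
Then pb = 895 − 1·(4521/7) = 1744/7 and ps = 102.8 + 0.4·(4521/7) = 2528/7.
Buyers' price falls by p* − pb = 2304/7 − 1744/7 = 80; sellers' price rises by ps − p* = 2528/7 − 2304/7 = 32.

Buyers gain $80 per unit; sellers gain $32 per unit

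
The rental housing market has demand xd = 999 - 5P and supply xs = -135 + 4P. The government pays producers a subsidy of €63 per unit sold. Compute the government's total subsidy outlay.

Pre-subsidy: 999 - 5P = -135 + 4P gives P* = 126, x* = 369.
With the subsidy, sellers receive Ps = Pb + 63 for each unit, where Pb is the price buyers pay.
Supply in terms of Pb becomes xs = -135 + 4(Pb + 63) = 117 + 4Pb. Setting this equal to demand: 999 - 5Pb = 117 + 4Pb, so Pb = 98.
Sellers receive Ps = 98 + 63 = 161; x' = 999 − 5·98 = 509.
Government outlay = subsidy × quantity = 63 × 509 = 32067.

Government cost = €32067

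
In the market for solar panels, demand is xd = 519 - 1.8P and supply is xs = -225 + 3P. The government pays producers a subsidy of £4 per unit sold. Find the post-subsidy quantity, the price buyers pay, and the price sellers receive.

Pre-subsidy: 519 - 1.8P = -225 + 3P gives P* = 155, x* = 240.
With the subsidy, sellers receive Ps = Pb + 4 for each unit, where Pb is the price buyers pay.
Supply in terms of Pb becomes xs = -225 + 3(Pb + 4) = -213 + 3Pb. Setting this equal to demand: 519 - 1.8Pb = -213 + 3Pb, so Pb = 152.5.
Sellers receive Ps = 152.5 + 4 = 156.5; x' = 519 − 1.8·152.5 = 244.5.

x' = 244.5; buyers pay £152.5; sellers receive £156.5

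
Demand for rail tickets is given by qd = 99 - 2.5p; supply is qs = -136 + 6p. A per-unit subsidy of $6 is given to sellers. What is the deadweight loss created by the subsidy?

Pre-subsidy: 99 - 2.5p = -136 + 6p gives p* = 470/17, q* = 508/17.
With the subsidy, sellers receive ps = pb + 6 for each unit, where pb is the price buyers pay.
Supply in terms of pb becomes qs = -136 + 6(pb + 6) = -100 + 6pb. Setting this equal to demand: 99 - 2.5pb = -100 + 6pb, so pb = 398/17.
Sellers receive ps = 398/17 + 6 = 500/17; q' = 99 − 2.5·(398/17) = 688/17.
The subsidy expands output by 688/17 − 508/17 = 180/17 past the efficient level; on those units the gap between marginal cost and willingness to pay runs from 0 up to 6.
DWL = ½ × 6 × 180/17 = 540/17.

Deadweight loss = 540/17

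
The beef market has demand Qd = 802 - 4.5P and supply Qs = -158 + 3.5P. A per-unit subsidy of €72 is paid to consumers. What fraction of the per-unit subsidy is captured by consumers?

Pre-subsidy: 802 - 4.5P = -158 + 3.5P gives P* = 120, Q* = 262.
With the rebate, buyers effectively pay Pb = Ps − 72, where Ps is the price sellers receive.
Demand in terms of Ps becomes Qd = 802 − 4.5(Ps − 72) = 1126 - 4.5Ps. Setting this equal to supply: 1126 - 4.5Ps = -158 + 3.5Ps, so Ps = 160.5.
Buyers pay Pb = 160.5 − 72 = 88.5; Q' = -158 + 3.5·160.5 = 403.75.
Buyers' price falls by P* − Pb = 120 − 88.5 = 31.5; sellers' price rises by Ps − P* = 160.5 − 120 = 40.5.
So consumers capture 31.5/72 = 0.4375 of each unit of subsidy.

Consumer share = 0.4375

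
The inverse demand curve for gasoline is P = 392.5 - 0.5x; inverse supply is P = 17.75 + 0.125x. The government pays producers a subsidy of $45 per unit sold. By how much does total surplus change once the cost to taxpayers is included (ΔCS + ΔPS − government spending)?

Net change in total surplus = -$1620

Pre-subsidy: 392.5 - 0.5x = 17.75 + 0.125x gives x* = 599.6 and P* = 92.7.
With the subsidy, sellers receive Ps = Pb + 45 for each unit, where Pb is the price buyers pay.
On the curves, Pb = 392.5 - 0.5x and Ps = 17.75 + 0.125x; the wedge Ps − Pb = 45 gives 17.75 + 0.125x − (392.5 - 0.5x) = 45, so x' = 671.6.
Then Pb = 392.5 − 0.5·671.6 = 56.7 and Ps = 17.75 + 0.125·671.6 = 101.7.
ΔCS = ½(599.6 + 671.6)(92.7 − 56.7) = 22881.6; ΔPS = ½(599.6 + 671.6)(101.7 − 92.7) = 5720.4.
Government spending = 45 × 671.6 = 30222.
Net change = 22881.6 + 5720.4 − 30222 = -1620. The loss equals the DWL triangle ½·45·72.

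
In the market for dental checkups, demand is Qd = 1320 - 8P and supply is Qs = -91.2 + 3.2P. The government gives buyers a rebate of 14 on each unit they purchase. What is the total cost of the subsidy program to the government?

Pre-subsidy: 1320 - 8P = -91.2 + 3.2P gives P* = 126, Q* = 312.
With the rebate, buyers effectively pay Pb = Ps − 14, where Ps is the price sellers receive.
Demand in terms of Ps becomes Qd = 1320 − 8(Ps − 14) = 1432 - 8Ps. Setting this equal to supply: 1432 - 8Ps = -91.2 + 3.2Ps, so Ps = 136.
Buyers pay Pb = 136 − 14 = 122; Q' = -91.2 + 3.2·136 = 344.
Government outlay = subsidy × quantity = 14 × 344 = 4816.

Government cost = 4816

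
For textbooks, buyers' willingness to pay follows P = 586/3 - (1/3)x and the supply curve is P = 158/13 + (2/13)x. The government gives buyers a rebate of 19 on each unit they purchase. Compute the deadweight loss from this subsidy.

Pre-subsidy: 586/3 - (1/3)x = 158/13 + (2/13)x gives x* = 376 and P* = 70.
With the rebate, buyers effectively pay Pb = Ps − 19, where Ps is the price sellers receive.
On the curves, Pb = 586/3 - (1/3)x and Ps = 158/13 + (2/13)x; the wedge Ps − Pb = 19 gives 158/13 + (2/13)x − (586/3 - (1/3)x) = 19, so x' = 415.
Then Pb = 586/3 − (1/3)·415 = 57 and Ps = 158/13 + (2/13)·415 = 76.
The subsidy expands output by 415 − 376 = 39 past the efficient level; on those units the gap between marginal cost and willingness to pay runs from 0 up to 19.
DWL = ½ × 19 × 39 = 370.5.

Deadweight loss = 370.5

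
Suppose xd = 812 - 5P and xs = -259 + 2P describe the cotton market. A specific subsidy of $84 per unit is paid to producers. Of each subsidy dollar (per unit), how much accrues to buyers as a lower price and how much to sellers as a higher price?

Pre-subsidy: 812 - 5P = -259 + 2P gives P* = 153, x* = 47.
With the subsidy, sellers receive Ps = Pb + 84 for each unit, where Pb is the price buyers pay.
Supply in terms of Pb becomes xs = -259 + 2(Pb + 84) = -91 + 2Pb. Setting this equal to demand: 812 - 5Pb = -91 + 2Pb, so Pb = 129.
Sellers receive Ps = 129 + 84 = 213; x' = 812 − 5·129 = 167.
Buyers' price falls by P* − Pb = 153 − 129 = 24; sellers' price rises by Ps − P* = 213 − 153 = 60.

Buyers gain $24 per unit; sellers gain $60 per unit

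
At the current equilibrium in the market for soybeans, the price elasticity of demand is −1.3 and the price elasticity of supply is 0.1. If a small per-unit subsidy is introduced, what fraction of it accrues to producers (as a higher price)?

Producer share = 13/14

For a small subsidy around the equilibrium, the benefit split depends on the relative slopes, which at a point are proportional to the elasticities.
Buyer share = εs/(εs + |εd|) = 0.1/(0.1 + 1.3) = 1/14; seller share = |εd|/(εs + |εd|) = 13/14.
So producers capture 13/14 of the subsidy.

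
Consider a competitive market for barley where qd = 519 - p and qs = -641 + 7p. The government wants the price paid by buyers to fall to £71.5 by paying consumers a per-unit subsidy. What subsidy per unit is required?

Required subsidy s = £84 per unit

At a buyer price of 71.5, quantity demanded is 519 − 1·71.5 = 447.5.
Sellers supply 447.5 only when they receive ps with -641 + 7·ps = 447.5, i.e. ps = 155.5.
s = ps − pb = 155.5 − 71.5 = 84.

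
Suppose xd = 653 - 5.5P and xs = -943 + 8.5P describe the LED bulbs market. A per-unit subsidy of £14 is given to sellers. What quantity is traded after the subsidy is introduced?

Pre-subsidy: 653 - 5.5P = -943 + 8.5P gives P* = 114, x* = 26.
With the subsidy, sellers receive Ps = Pb + 14 for each unit, where Pb is the price buyers pay.
Supply in terms of Pb becomes xs = -943 + 8.5(Pb + 14) = -824 + 8.5Pb. Setting this equal to demand: 653 - 5.5Pb = -824 + 8.5Pb, so Pb = 105.5.
Sellers receive Ps = 105.5 + 14 = 119.5; x' = 653 − 5.5·105.5 = 72.75.

x' = 72.75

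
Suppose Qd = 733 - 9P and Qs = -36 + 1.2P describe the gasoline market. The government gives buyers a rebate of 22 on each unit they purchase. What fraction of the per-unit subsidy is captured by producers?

Producer share = 15/17

Pre-subsidy: 733 - 9P = -36 + 1.2P gives P* = 3845/51, Q* = 926/17.
With the rebate, buyers effectively pay Pb = Ps − 22, where Ps is the price sellers receive.
Demand in terms of Ps becomes Qd = 733 − 9(Ps − 22) = 931 - 9Ps. Setting this equal to supply: 931 - 9Ps = -36 + 1.2Ps, so Ps = 4835/51.
Buyers pay Pb = 4835/51 − 22 = 3713/51; Q' = -36 + 1.2·(4835/51) = 1322/17.
Buyers' price falls by P* − Pb = 3845/51 − 3713/51 = 44/17; sellers' price rises by Ps − P* = 4835/51 − 3845/51 = 330/17.
So producers capture (330/17)/22 = 15/17 of each unit of subsidy.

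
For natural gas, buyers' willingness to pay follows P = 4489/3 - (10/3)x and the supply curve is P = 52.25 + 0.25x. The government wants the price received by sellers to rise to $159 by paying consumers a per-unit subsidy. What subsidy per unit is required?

At a seller price of 159, quantity supplied is -209 + 4·159 = 427.
Buyers absorb 427 only when they pay Pb = 4489/3 − (10/3)·427 = 73.
s = Ps − Pb = 159 − 73 = 86.

Required subsidy s = $86 per unit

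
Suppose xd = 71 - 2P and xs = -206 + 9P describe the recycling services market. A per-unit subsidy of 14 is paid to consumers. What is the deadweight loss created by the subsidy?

Pre-subsidy: 71 - 2P = -206 + 9P gives P* = 277/11, x* = 227/11.
With the rebate, buyers effectively pay Pb = Ps − 14, where Ps is the price sellers receive.
Demand in terms of Ps becomes xd = 71 − 2(Ps − 14) = 99 - 2Ps. Setting this equal to supply: 99 - 2Ps = -206 + 9Ps, so Ps = 305/11.
Buyers pay Pb = 305/11 − 14 = 151/11; x' = -206 + 9·(305/11) = 479/11.
The subsidy expands output by 479/11 − 227/11 = 252/11 past the efficient level; on those units the gap between marginal cost and willingness to pay runs from 0 up to 14.
DWL = ½ × 14 × 252/11 = 1764/11.

Deadweight loss = 1764/11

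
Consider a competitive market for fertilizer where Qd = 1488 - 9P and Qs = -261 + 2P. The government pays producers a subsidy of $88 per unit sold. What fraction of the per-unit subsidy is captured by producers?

Producer share = 9/11

Pre-subsidy: 1488 - 9P = -261 + 2P gives P* = 159, Q* = 57.
With the subsidy, sellers receive Ps = Pb + 88 for each unit, where Pb is the price buyers pay.
Supply in terms of Pb becomes Qs = -261 + 2(Pb + 88) = -85 + 2Pb. Setting this equal to demand: 1488 - 9Pb = -85 + 2Pb, so Pb = 143.
Sellers receive Ps = 143 + 88 = 231; Q' = 1488 − 9·143 = 201.
Buyers' price falls by P* − Pb = 159 − 143 = 16; sellers' price rises by Ps − P* = 231 − 159 = 72.
So producers capture 72/88 = 9/11 of each unit of subsidy.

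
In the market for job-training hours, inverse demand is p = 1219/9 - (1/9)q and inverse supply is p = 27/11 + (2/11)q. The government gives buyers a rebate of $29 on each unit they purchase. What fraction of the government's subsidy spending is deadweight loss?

DWL / government spending = 99/1106

Pre-subsidy: 1219/9 - (1/9)q = 27/11 + (2/11)q gives q* = 454 and p* = 85.
With the rebate, buyers effectively pay pb = ps − 29, where ps is the price sellers receive.
On the curves, pb = 1219/9 - (1/9)q and ps = 27/11 + (2/11)q; the wedge ps − pb = 29 gives 27/11 + (2/11)q − (1219/9 - (1/9)q) = 29, so q' = 553.
Then pb = 1219/9 − (1/9)·553 = 74 and ps = 27/11 + (2/11)·553 = 103.
ΔCS = ½(454 + 553)(85 − 74) = 5538.5; ΔPS = ½(454 + 553)(103 − 85) = 9063.
Government spending = 29 × 553 = 16037.
DWL = ½ × 29 × (553 − 454) = 1435.5; fraction = 1435.5 / 16037 = 99/1106.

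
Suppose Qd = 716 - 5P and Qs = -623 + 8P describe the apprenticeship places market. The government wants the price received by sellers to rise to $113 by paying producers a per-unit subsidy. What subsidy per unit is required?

Required subsidy s = $26 per unit

At a seller price of 113, quantity supplied is -623 + 8·113 = 281.
Buyers absorb 281 only when they pay Pb with 716 − 5·Pb = 281, i.e. Pb = 87.
s = Ps − Pb = 113 − 87 = 26.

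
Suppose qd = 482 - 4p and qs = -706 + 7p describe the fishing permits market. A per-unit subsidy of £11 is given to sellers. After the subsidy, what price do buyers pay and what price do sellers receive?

Pre-subsidy: 482 - 4p = -706 + 7p gives p* = 108, q* = 50.
With the subsidy, sellers receive ps = pb + 11 for each unit, where pb is the price buyers pay.
Supply in terms of pb becomes qs = -706 + 7(pb + 11) = -629 + 7pb. Setting this equal to demand: 482 - 4pb = -629 + 7pb, so pb = 101.
Sellers receive ps = 101 + 11 = 112; q' = 482 − 4·101 = 78.

Buyers pay £101; sellers receive £112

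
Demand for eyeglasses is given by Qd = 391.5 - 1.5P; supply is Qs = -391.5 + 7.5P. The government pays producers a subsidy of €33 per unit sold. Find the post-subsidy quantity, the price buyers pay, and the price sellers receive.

Pre-subsidy: 391.5 - 1.5P = -391.5 + 7.5P gives P* = 87, Q* = 261.
With the subsidy, sellers receive Ps = Pb + 33 for each unit, where Pb is the price buyers pay.
Supply in terms of Pb becomes Qs = -391.5 + 7.5(Pb + 33) = -144 + 7.5Pb. Setting this equal to demand: 391.5 - 1.5Pb = -144 + 7.5Pb, so Pb = 59.5.
Sellers receive Ps = 59.5 + 33 = 92.5; Q' = 391.5 − 1.5·59.5 = 302.25.

Q' = 302.25; buyers pay €59.5; sellers receive €92.5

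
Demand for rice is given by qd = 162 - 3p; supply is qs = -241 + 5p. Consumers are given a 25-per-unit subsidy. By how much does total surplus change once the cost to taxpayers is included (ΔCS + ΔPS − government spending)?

Net change in total surplus = -585.9375

Pre-subsidy: 162 - 3p = -241 + 5p gives p* = 50.375, q* = 10.875.
With the rebate, buyers effectively pay pb = ps − 25, where ps is the price sellers receive.
Demand in terms of ps becomes qd = 162 − 3(ps − 25) = 237 - 3ps. Setting this equal to supply: 237 - 3ps = -241 + 5ps, so ps = 59.75.
Buyers pay pb = 59.75 − 25 = 34.75; q' = -241 + 5·59.75 = 57.75.
ΔCS = ½(10.875 + 57.75)(50.375 − 34.75) = 536.1328125; ΔPS = ½(10.875 + 57.75)(59.75 − 50.375) = 321.6796875.
Government spending = 25 × 57.75 = 1443.75.
Net change = 536.1328125 + 321.6796875 − 1443.75 = -585.9375. The loss equals the DWL triangle ½·25·46.875.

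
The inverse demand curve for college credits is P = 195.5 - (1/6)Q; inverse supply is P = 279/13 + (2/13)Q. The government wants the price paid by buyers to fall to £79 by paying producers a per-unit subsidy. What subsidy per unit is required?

At a buyer price of 79, quantity demanded is 1173 − 6·79 = 699.
Sellers supply 699 only when they receive Ps = 279/13 + (2/13)·699 = 129.
s = Ps − Pb = 129 − 79 = 50.

Required subsidy s = £50 per unit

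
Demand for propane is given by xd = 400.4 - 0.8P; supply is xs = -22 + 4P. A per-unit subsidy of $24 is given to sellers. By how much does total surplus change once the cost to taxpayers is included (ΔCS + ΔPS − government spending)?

Pre-subsidy: 400.4 - 0.8P = -22 + 4P gives P* = 88, x* = 330.
With the subsidy, sellers receive Ps = Pb + 24 for each unit, where Pb is the price buyers pay.
Supply in terms of Pb becomes xs = -22 + 4(Pb + 24) = 74 + 4Pb. Setting this equal to demand: 400.4 - 0.8Pb = 74 + 4Pb, so Pb = 68.
Sellers receive Ps = 68 + 24 = 92; x' = 400.4 − 0.8·68 = 346.
ΔCS = ½(330 + 346)(88 − 68) = 6760; ΔPS = ½(330 + 346)(92 − 88) = 1352.
Government spending = 24 × 346 = 8304.
Net change = 6760 + 1352 − 8304 = -192. The loss equals the DWL triangle ½·24·16.

Net change in total surplus = -$192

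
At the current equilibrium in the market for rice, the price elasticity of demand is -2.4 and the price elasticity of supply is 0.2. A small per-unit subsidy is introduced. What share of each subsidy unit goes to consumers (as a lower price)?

Consumer share = 1/13

For a small subsidy around the equilibrium, the benefit split depends on the relative slopes, which at a point are proportional to the elasticities.
Buyer share = εs/(εs + |εd|) = 0.2/(0.2 + 2.4) = 1/13; seller share = |εd|/(εs + |εd|) = 12/13.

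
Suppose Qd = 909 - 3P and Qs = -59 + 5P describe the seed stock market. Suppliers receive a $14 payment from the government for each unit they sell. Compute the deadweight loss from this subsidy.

Deadweight loss = $183.75

Pre-subsidy: 909 - 3P = -59 + 5P gives P* = 121, Q* = 546.
With the subsidy, sellers receive Ps = Pb + 14 for each unit, where Pb is the price buyers pay.
Supply in terms of Pb becomes Qs = -59 + 5(Pb + 14) = 11 + 5Pb. Setting this equal to demand: 909 - 3Pb = 11 + 5Pb, so Pb = 112.25.
Sellers receive Ps = 112.25 + 14 = 126.25; Q' = 909 − 3·112.25 = 572.25.
The subsidy expands output by 572.25 − 546 = 26.25 past the efficient level; on those units the gap between marginal cost and willingness to pay runs from 0 up to 14.
DWL = ½ × 14 × 26.25 = 183.75.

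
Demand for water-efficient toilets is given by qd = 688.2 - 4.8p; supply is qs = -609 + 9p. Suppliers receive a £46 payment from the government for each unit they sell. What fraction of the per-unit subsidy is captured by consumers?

Consumer share = 15/23

Pre-subsidy: 688.2 - 4.8p = -609 + 9p gives p* = 94, q* = 237.
With the subsidy, sellers receive ps = pb + 46 for each unit, where pb is the price buyers pay.
Supply in terms of pb becomes qs = -609 + 9(pb + 46) = -195 + 9pb. Setting this equal to demand: 688.2 - 4.8pb = -195 + 9pb, so pb = 64.
Sellers receive ps = 64 + 46 = 110; q' = 688.2 − 4.8·64 = 381.
Buyers' price falls by p* − pb = 94 − 64 = 30; sellers' price rises by ps − p* = 110 − 94 = 16.
So consumers capture 30/46 = 15/23 of each unit of subsidy.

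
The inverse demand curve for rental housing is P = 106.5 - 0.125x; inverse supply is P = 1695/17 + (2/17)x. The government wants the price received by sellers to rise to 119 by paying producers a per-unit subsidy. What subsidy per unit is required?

Required subsidy s = 33 per unit

At a seller price of 119, quantity supplied is -847.5 + 8.5·119 = 164.
Buyers absorb 164 only when they pay Pb = 106.5 − 0.125·164 = 86.
s = Ps − Pb = 119 − 86 = 33.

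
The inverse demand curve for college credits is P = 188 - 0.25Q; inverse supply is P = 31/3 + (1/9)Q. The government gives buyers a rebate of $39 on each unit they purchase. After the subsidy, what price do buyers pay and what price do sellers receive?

Buyers pay $38; sellers receive $77

Pre-subsidy: 188 - 0.25Q = 31/3 + (1/9)Q gives Q* = 492 and P* = 65.
With the rebate, buyers effectively pay Pb = Ps − 39, where Ps is the price sellers receive.
On the curves, Pb = 188 - 0.25Q and Ps = 31/3 + (1/9)Q; the wedge Ps − Pb = 39 gives 31/3 + (1/9)Q − (188 - 0.25Q) = 39, so Q' = 600.
Then Pb = 188 − 0.25·600 = 38 and Ps = 31/3 + (1/9)·600 = 77.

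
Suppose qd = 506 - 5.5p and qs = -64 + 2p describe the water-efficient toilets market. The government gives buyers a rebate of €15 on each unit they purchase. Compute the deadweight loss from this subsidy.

Deadweight loss = €165

Pre-subsidy: 506 - 5.5p = -64 + 2p gives p* = 76, q* = 88.
With the rebate, buyers effectively pay pb = ps − 15, where ps is the price sellers receive.
Demand in terms of ps becomes qd = 506 − 5.5(ps − 15) = 588.5 - 5.5ps. Setting this equal to supply: 588.5 - 5.5ps = -64 + 2ps, so ps = 87.
Buyers pay pb = 87 − 15 = 72; q' = -64 + 2·87 = 110.
The subsidy expands output by 110 − 88 = 22 past the efficient level; on those units the gap between marginal cost and willingness to pay runs from 0 up to 15.
DWL = ½ × 15 × 22 = 165.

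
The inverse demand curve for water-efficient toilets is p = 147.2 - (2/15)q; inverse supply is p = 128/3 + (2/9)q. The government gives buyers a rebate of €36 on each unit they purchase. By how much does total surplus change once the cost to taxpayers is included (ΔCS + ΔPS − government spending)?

Pre-subsidy: 147.2 - (2/15)q = 128/3 + (2/9)q gives q* = 294 and p* = 108.
With the rebate, buyers effectively pay pb = ps − 36, where ps is the price sellers receive.
On the curves, pb = 147.2 - (2/15)q and ps = 128/3 + (2/9)q; the wedge ps − pb = 36 gives 128/3 + (2/9)q − (147.2 - (2/15)q) = 36, so q' = 395.25.
Then pb = 147.2 − (2/15)·395.25 = 94.5 and ps = 128/3 + (2/9)·395.25 = 130.5.
ΔCS = ½(294 + 395.25)(108 − 94.5) = 4652.4375; ΔPS = ½(294 + 395.25)(130.5 − 108) = 7754.0625.
Government spending = 36 × 395.25 = 14229.
Net change = 4652.4375 + 7754.0625 − 14229 = -1822.5. The loss equals the DWL triangle ½·36·101.25.

Net change in total surplus = -€1822.5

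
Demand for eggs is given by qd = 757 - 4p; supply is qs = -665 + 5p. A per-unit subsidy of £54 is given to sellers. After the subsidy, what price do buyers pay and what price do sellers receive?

Buyers pay £128; sellers receive £182

Pre-subsidy: 757 - 4p = -665 + 5p gives p* = 158, q* = 125.
With the subsidy, sellers receive ps = pb + 54 for each unit, where pb is the price buyers pay.
Supply in terms of pb becomes qs = -665 + 5(pb + 54) = -395 + 5pb. Setting this equal to demand: 757 - 4pb = -395 + 5pb, so pb = 128.
Sellers receive ps = 128 + 54 = 182; q' = 757 − 4·128 = 245.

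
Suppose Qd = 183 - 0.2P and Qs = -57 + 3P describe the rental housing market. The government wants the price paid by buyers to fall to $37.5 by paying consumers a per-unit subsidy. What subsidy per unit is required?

Required subsidy s = $40 per unit

At a buyer price of 37.5, quantity demanded is 183 − 0.2·37.5 = 175.5.
Sellers supply 175.5 only when they receive Ps with -57 + 3·Ps = 175.5, i.e. Ps = 77.5.
s = Ps − Pb = 77.5 − 37.5 = 40.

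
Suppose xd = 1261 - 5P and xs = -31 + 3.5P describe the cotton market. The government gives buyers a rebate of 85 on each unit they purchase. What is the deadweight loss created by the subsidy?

Pre-subsidy: 1261 - 5P = -31 + 3.5P gives P* = 152, x* = 501.
With the rebate, buyers effectively pay Pb = Ps − 85, where Ps is the price sellers receive.
Demand in terms of Ps becomes xd = 1261 − 5(Ps − 85) = 1686 - 5Ps. Setting this equal to supply: 1686 - 5Ps = -31 + 3.5Ps, so Ps = 202.
Buyers pay Pb = 202 − 85 = 117; x' = -31 + 3.5·202 = 676.
The subsidy expands output by 676 − 501 = 175 past the efficient level; on those units the gap between marginal cost and willingness to pay runs from 0 up to 85.
DWL = ½ × 85 × 175 = 7437.5.

Deadweight loss = 7437.5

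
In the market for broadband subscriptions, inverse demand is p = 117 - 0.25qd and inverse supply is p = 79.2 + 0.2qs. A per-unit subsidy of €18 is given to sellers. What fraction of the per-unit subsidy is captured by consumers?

Pre-subsidy: 117 - 0.25q = 79.2 + 0.2q gives q* = 84 and p* = 96.
With the subsidy, sellers receive ps = pb + 18 for each unit, where pb is the price buyers pay.
On the curves, pb = 117 - 0.25q and ps = 79.2 + 0.2q; the wedge ps − pb = 18 gives 79.2 + 0.2q − (117 - 0.25q) = 18, so q' = 124.
Then pb = 117 − 0.25·124 = 86 and ps = 79.2 + 0.2·124 = 104.
Buyers' price falls by p* − pb = 96 − 86 = 10; sellers' price rises by ps − p* = 104 − 96 = 8.
So consumers capture 10/18 = 5/9 of each unit of subsidy.

Consumer share = 5/9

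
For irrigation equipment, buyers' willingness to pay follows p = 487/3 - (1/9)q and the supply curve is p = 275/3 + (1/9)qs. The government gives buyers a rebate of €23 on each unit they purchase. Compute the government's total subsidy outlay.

Pre-subsidy: 487/3 - (1/9)q = 275/3 + (1/9)q gives q* = 318 and p* = 127.
With the rebate, buyers effectively pay pb = ps − 23, where ps is the price sellers receive.
On the curves, pb = 487/3 - (1/9)q and ps = 275/3 + (1/9)q; the wedge ps − pb = 23 gives 275/3 + (1/9)q − (487/3 - (1/9)q) = 23, so q' = 421.5.
Then pb = 487/3 − (1/9)·421.5 = 115.5 and ps = 275/3 + (1/9)·421.5 = 138.5.
Government outlay = subsidy × quantity = 23 × 421.5 = 9694.5.

Government cost = €9694.5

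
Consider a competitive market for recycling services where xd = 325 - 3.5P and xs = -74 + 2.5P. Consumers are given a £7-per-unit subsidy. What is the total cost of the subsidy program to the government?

Pre-subsidy: 325 - 3.5P = -74 + 2.5P gives P* = 66.5, x* = 92.25.
With the rebate, buyers effectively pay Pb = Ps − 7, where Ps is the price sellers receive.
Demand in terms of Ps becomes xd = 325 − 3.5(Ps − 7) = 349.5 - 3.5Ps. Setting this equal to supply: 349.5 - 3.5Ps = -74 + 2.5Ps, so Ps = 847/12.
Buyers pay Pb = 847/12 − 7 = 763/12; x' = -74 + 2.5·(847/12) = 2459/24.
Government outlay = subsidy × quantity = 7 × 2459/24 = 17213/24.

Government cost = 17213/24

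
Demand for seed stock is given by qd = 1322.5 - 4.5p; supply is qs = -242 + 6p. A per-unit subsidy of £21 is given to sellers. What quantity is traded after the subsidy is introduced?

Pre-subsidy: 1322.5 - 4.5p = -242 + 6p gives p* = 149, q* = 652.
With the subsidy, sellers receive ps = pb + 21 for each unit, where pb is the price buyers pay.
Supply in terms of pb becomes qs = -242 + 6(pb + 21) = -116 + 6pb. Setting this equal to demand: 1322.5 - 4.5pb = -116 + 6pb, so pb = 137.
Sellers receive ps = 137 + 21 = 158; q' = 1322.5 − 4.5·137 = 706.

q' = 706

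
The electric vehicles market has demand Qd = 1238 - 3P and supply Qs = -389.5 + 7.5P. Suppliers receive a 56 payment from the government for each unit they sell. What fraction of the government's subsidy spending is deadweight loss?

DWL / government spending = 60/893

Pre-subsidy: 1238 - 3P = -389.5 + 7.5P gives P* = 155, Q* = 773.
With the subsidy, sellers receive Ps = Pb + 56 for each unit, where Pb is the price buyers pay.
Supply in terms of Pb becomes Qs = -389.5 + 7.5(Pb + 56) = 30.5 + 7.5Pb. Setting this equal to demand: 1238 - 3Pb = 30.5 + 7.5Pb, so Pb = 115.
Sellers receive Ps = 115 + 56 = 171; Q' = 1238 − 3·115 = 893.
ΔCS = ½(773 + 893)(155 − 115) = 33320; ΔPS = ½(773 + 893)(171 − 155) = 13328.
Government spending = 56 × 893 = 50008.
DWL = ½ × 56 × (893 − 773) = 3360; fraction = 3360 / 50008 = 60/893.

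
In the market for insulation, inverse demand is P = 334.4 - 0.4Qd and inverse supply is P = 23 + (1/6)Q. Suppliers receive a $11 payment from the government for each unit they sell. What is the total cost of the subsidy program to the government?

Government cost = 106392/17

Pre-subsidy: 334.4 - 0.4Q = 23 + (1/6)Q gives Q* = 9342/17 and P* = 1948/17.
With the subsidy, sellers receive Ps = Pb + 11 for each unit, where Pb is the price buyers pay.
On the curves, Pb = 334.4 - 0.4Q and Ps = 23 + (1/6)Q; the wedge Ps − Pb = 11 gives 23 + (1/6)Q − (334.4 - 0.4Q) = 11, so Q' = 9672/17.
Then Pb = 334.4 − 0.4·(9672/17) = 1816/17 and Ps = 23 + (1/6)·(9672/17) = 2003/17.
Government outlay = subsidy × quantity = 11 × 9672/17 = 106392/17.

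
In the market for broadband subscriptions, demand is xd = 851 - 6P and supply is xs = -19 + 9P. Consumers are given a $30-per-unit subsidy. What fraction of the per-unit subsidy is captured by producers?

Producer share = 0.4

Pre-subsidy: 851 - 6P = -19 + 9P gives P* = 58, x* = 503.
With the rebate, buyers effectively pay Pb = Ps − 30, where Ps is the price sellers receive.
Demand in terms of Ps becomes xd = 851 − 6(Ps − 30) = 1031 - 6Ps. Setting this equal to supply: 1031 - 6Ps = -19 + 9Ps, so Ps = 70.
Buyers pay Pb = 70 − 30 = 40; x' = -19 + 9·70 = 611.
Buyers' price falls by P* − Pb = 58 − 40 = 18; sellers' price rises by Ps − P* = 70 − 58 = 12.
So producers capture 12/30 = 0.4 of each unit of subsidy.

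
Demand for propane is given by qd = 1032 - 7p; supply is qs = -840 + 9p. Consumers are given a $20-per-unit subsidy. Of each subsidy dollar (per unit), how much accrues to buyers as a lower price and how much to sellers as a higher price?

Buyers gain $11.25 per unit; sellers gain $8.75 per unit

Pre-subsidy: 1032 - 7p = -840 + 9p gives p* = 117, q* = 213.
With the rebate, buyers effectively pay pb = ps − 20, where ps is the price sellers receive.
Demand in terms of ps becomes qd = 1032 − 7(ps − 20) = 1172 - 7ps. Setting this equal to supply: 1172 - 7ps = -840 + 9ps, so ps = 125.75.
Buyers pay pb = 125.75 − 20 = 105.75; q' = -840 + 9·125.75 = 291.75.
Buyers' price falls by p* − pb = 117 − 105.75 = 11.25; sellers' price rises by ps − p* = 125.75 − 117 = 8.75.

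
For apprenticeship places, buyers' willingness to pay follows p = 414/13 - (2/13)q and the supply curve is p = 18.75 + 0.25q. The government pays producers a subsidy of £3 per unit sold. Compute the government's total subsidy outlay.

Pre-subsidy: 414/13 - (2/13)q = 18.75 + 0.25q gives q* = 227/7 and p* = 188/7.
With the subsidy, sellers receive ps = pb + 3 for each unit, where pb is the price buyers pay.
On the curves, pb = 414/13 - (2/13)q and ps = 18.75 + 0.25q; the wedge ps − pb = 3 gives 18.75 + 0.25q − (414/13 - (2/13)q) = 3, so q' = 279/7.
Then pb = 414/13 − (2/13)·(279/7) = 180/7 and ps = 18.75 + 0.25·(279/7) = 201/7.
Government outlay = subsidy × quantity = 3 × 279/7 = 837/7.

Government cost = 837/7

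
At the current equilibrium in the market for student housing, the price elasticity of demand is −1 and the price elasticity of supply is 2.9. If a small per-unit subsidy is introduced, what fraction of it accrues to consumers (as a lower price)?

For a small subsidy around the equilibrium, the benefit split depends on the relative slopes, which at a point are proportional to the elasticities.
Buyer share = εs/(εs + |εd|) = 2.9/(2.9 + 1) = 29/39; seller share = |εd|/(εs + |εd|) = 10/39.

Consumer share = 29/39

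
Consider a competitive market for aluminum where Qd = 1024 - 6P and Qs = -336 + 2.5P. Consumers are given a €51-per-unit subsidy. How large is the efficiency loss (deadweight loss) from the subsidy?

Pre-subsidy: 1024 - 6P = -336 + 2.5P gives P* = 160, Q* = 64.
With the rebate, buyers effectively pay Pb = Ps − 51, where Ps is the price sellers receive.
Demand in terms of Ps becomes Qd = 1024 − 6(Ps − 51) = 1330 - 6Ps. Setting this equal to supply: 1330 - 6Ps = -336 + 2.5Ps, so Ps = 196.
Buyers pay Pb = 196 − 51 = 145; Q' = -336 + 2.5·196 = 154.
The subsidy expands output by 154 − 64 = 90 past the efficient level; on those units the gap between marginal cost and willingness to pay runs from 0 up to 51.
DWL = ½ × 51 × 90 = 2295.

Deadweight loss = €2295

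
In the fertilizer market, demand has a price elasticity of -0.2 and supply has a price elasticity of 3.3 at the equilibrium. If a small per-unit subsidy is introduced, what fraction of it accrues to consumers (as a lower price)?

Consumer share = 33/35

For a small subsidy around the equilibrium, the benefit split depends on the relative slopes, which at a point are proportional to the elasticities.
Buyer share = εs/(εs + |εd|) = 3.3/(3.3 + 0.2) = 33/35; seller share = |εd|/(εs + |εd|) = 2/35.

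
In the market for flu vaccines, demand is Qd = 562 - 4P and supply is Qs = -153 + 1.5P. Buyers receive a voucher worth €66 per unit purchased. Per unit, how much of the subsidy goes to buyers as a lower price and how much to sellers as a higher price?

Buyers gain €18 per unit; sellers gain €48 per unit

Pre-subsidy: 562 - 4P = -153 + 1.5P gives P* = 130, Q* = 42.
With the rebate, buyers effectively pay Pb = Ps − 66, where Ps is the price sellers receive.
Demand in terms of Ps becomes Qd = 562 − 4(Ps − 66) = 826 - 4Ps. Setting this equal to supply: 826 - 4Ps = -153 + 1.5Ps, so Ps = 178.
Buyers pay Pb = 178 − 66 = 112; Q' = -153 + 1.5·178 = 114.
Buyers' price falls by P* − Pb = 130 − 112 = 18; sellers' price rises by Ps − P* = 178 − 130 = 48.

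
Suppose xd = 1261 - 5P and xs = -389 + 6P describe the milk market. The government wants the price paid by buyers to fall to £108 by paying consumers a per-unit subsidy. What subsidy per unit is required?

Required subsidy s = £77 per unit

At a buyer price of 108, quantity demanded is 1261 − 5·108 = 721.
Sellers supply 721 only when they receive Ps with -389 + 6·Ps = 721, i.e. Ps = 185.
s = Ps − Pb = 185 − 108 = 77.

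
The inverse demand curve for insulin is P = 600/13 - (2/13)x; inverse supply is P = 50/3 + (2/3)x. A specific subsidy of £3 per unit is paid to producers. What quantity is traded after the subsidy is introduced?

x' = 39.59375

Pre-subsidy: 600/13 - (2/13)x = 50/3 + (2/3)x gives x* = 35.9375 and P* = 40.625.
With the subsidy, sellers receive Ps = Pb + 3 for each unit, where Pb is the price buyers pay.
On the curves, Pb = 600/13 - (2/13)x and Ps = 50/3 + (2/3)x; the wedge Ps − Pb = 3 gives 50/3 + (2/3)x − (600/13 - (2/13)x) = 3, so x' = 39.59375.
Then Pb = 600/13 − (2/13)·39.59375 = 40.0625 and Ps = 50/3 + (2/3)·39.59375 = 43.0625.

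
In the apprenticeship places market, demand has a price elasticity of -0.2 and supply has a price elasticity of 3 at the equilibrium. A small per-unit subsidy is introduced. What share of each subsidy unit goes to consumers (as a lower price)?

Consumer share = 0.9375

For a small subsidy around the equilibrium, the benefit split depends on the relative slopes, which at a point are proportional to the elasticities.
Buyer share = εs/(εs + |εd|) = 3/(3 + 0.2) = 0.9375; seller share = |εd|/(εs + |εd|) = 0.0625.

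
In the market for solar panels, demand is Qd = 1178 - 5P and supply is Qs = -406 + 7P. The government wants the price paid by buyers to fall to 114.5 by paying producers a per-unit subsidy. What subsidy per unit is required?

Required subsidy s = 30 per unit

At a buyer price of 114.5, quantity demanded is 1178 − 5·114.5 = 605.5.
Sellers supply 605.5 only when they receive Ps with -406 + 7·Ps = 605.5, i.e. Ps = 144.5.
s = Ps − Pb = 144.5 − 114.5 = 30.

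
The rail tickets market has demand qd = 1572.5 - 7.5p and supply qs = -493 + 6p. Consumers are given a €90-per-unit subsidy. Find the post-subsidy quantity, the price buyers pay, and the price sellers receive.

Pre-subsidy: 1572.5 - 7.5p = -493 + 6p gives p* = 153, q* = 425.
With the rebate, buyers effectively pay pb = ps − 90, where ps is the price sellers receive.
Demand in terms of ps becomes qd = 1572.5 − 7.5(ps − 90) = 2247.5 - 7.5ps. Setting this equal to supply: 2247.5 - 7.5ps = -493 + 6ps, so ps = 203.
Buyers pay pb = 203 − 90 = 113; q' = -493 + 6·203 = 725.

q' = 725; buyers pay €113; sellers receive €203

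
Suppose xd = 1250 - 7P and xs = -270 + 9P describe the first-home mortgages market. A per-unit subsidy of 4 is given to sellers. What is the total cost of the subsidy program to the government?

Government cost = 2403

Pre-subsidy: 1250 - 7P = -270 + 9P gives P* = 95, x* = 585.
With the subsidy, sellers receive Ps = Pb + 4 for each unit, where Pb is the price buyers pay.
Supply in terms of Pb becomes xs = -270 + 9(Pb + 4) = -234 + 9Pb. Setting this equal to demand: 1250 - 7Pb = -234 + 9Pb, so Pb = 92.75.
Sellers receive Ps = 92.75 + 4 = 96.75; x' = 1250 − 7·92.75 = 600.75.
Government outlay = subsidy × quantity = 4 × 600.75 = 2403.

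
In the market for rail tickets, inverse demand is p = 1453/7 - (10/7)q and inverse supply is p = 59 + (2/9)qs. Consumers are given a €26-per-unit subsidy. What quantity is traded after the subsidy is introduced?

q' = 105.75

Pre-subsidy: 1453/7 - (10/7)q = 59 + (2/9)q gives q* = 90 and p* = 79.
With the rebate, buyers effectively pay pb = ps − 26, where ps is the price sellers receive.
On the curves, pb = 1453/7 - (10/7)q and ps = 59 + (2/9)q; the wedge ps − pb = 26 gives 59 + (2/9)q − (1453/7 - (10/7)q) = 26, so q' = 105.75.
Then pb = 1453/7 − (10/7)·105.75 = 56.5 and ps = 59 + (2/9)·105.75 = 82.5.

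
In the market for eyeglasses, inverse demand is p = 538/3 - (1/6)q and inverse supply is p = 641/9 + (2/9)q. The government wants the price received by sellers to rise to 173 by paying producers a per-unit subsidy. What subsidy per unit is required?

Required subsidy s = 70 per unit

At a seller price of 173, quantity supplied is -320.5 + 4.5·173 = 458.
Buyers absorb 458 only when they pay pb = 538/3 − (1/6)·458 = 103.
s = ps − pb = 173 − 103 = 70.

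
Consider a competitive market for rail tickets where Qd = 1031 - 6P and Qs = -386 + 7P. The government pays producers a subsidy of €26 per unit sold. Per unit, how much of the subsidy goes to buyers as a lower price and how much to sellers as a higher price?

Pre-subsidy: 1031 - 6P = -386 + 7P gives P* = 109, Q* = 377.
With the subsidy, sellers receive Ps = Pb + 26 for each unit, where Pb is the price buyers pay.
Supply in terms of Pb becomes Qs = -386 + 7(Pb + 26) = -204 + 7Pb. Setting this equal to demand: 1031 - 6Pb = -204 + 7Pb, so Pb = 95.
Sellers receive Ps = 95 + 26 = 121; Q' = 1031 − 6·95 = 461.
Buyers' price falls by P* − Pb = 109 − 95 = 14; sellers' price rises by Ps − P* = 121 − 109 = 12.

Buyers gain €14 per unit; sellers gain €12 per unit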